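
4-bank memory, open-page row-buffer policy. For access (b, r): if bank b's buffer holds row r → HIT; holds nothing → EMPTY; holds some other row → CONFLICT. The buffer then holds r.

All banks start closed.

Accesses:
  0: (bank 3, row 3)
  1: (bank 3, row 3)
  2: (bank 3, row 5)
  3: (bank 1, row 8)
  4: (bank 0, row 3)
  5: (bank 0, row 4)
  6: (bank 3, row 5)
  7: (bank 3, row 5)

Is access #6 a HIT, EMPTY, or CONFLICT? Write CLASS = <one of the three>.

CLASS = HIT

step 0: bank3 None->3 [EMPTY]
step 1: bank3 3->3 [HIT]
step 2: bank3 3->5 [CONFLICT]
step 3: bank1 None->8 [EMPTY]
step 4: bank0 None->3 [EMPTY]
step 5: bank0 3->4 [CONFLICT]
step 6: bank3 5->5 [HIT]
step 7: bank3 5->5 [HIT]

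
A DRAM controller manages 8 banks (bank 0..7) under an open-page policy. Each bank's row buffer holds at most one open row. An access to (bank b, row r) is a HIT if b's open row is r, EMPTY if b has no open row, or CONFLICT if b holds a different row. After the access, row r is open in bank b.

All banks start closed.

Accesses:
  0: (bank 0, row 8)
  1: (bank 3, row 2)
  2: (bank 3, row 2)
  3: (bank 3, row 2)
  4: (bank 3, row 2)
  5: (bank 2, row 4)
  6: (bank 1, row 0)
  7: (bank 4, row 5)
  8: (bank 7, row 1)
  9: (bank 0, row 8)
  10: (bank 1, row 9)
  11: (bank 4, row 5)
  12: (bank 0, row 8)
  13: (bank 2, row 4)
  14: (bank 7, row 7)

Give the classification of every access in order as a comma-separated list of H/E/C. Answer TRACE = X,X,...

TRACE = E,E,H,H,H,E,E,E,E,H,C,H,H,H,C

  [0] b0 r8: no row ⇒ E
  [1] b3 r2: no row ⇒ E
  [2] b3 r2: had r2 ⇒ H
  [3] b3 r2: had r2 ⇒ H
  [4] b3 r2: had r2 ⇒ H
  [5] b2 r4: no row ⇒ E
  [6] b1 r0: no row ⇒ E
  [7] b4 r5: no row ⇒ E
  [8] b7 r1: no row ⇒ E
  [9] b0 r8: had r8 ⇒ H
  [10] b1 r9: had r0 ⇒ C
  [11] b4 r5: had r5 ⇒ H
  [12] b0 r8: had r8 ⇒ H
  [13] b2 r4: had r4 ⇒ H
  [14] b7 r7: had r1 ⇒ C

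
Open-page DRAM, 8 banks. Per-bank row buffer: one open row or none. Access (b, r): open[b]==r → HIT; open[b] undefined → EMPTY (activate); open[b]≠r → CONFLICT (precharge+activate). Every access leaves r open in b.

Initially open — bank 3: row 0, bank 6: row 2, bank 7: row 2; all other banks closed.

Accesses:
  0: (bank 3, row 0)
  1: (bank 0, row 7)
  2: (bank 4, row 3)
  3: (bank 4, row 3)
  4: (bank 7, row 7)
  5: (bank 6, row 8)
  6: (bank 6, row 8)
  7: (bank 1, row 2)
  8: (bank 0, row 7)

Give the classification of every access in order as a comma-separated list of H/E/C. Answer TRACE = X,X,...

TRACE = H,E,E,H,C,C,H,E,H

#0 (3,0) H  (was 0)
#1 (0,7) E
#2 (4,3) E
#3 (4,3) H  (was 3)
#4 (7,7) C  (was 2)
#5 (6,8) C  (was 2)
#6 (6,8) H  (was 8)
#7 (1,2) E
#8 (0,7) H  (was 7)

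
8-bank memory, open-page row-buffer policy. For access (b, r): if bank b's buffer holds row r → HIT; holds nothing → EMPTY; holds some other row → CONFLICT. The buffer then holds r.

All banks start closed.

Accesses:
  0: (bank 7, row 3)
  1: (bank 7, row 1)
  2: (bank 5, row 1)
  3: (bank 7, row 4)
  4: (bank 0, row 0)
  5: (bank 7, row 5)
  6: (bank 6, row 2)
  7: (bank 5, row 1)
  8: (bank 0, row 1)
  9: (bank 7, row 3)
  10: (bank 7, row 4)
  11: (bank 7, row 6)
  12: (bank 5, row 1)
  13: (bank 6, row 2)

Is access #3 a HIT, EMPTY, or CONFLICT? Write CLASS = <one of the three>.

0: bank 7 row 3 — prev None → EMPTY
1: bank 7 row 1 — prev 3 → CONFLICT
2: bank 5 row 1 — prev None → EMPTY
3: bank 7 row 4 — prev 1 → CONFLICT
4: bank 0 row 0 — prev None → EMPTY
5: bank 7 row 5 — prev 4 → CONFLICT
6: bank 6 row 2 — prev None → EMPTY
7: bank 5 row 1 — prev 1 → HIT
8: bank 0 row 1 — prev 0 → CONFLICT
9: bank 7 row 3 — prev 5 → CONFLICT
10: bank 7 row 4 — prev 3 → CONFLICT
11: bank 7 row 6 — prev 4 → CONFLICT
12: bank 5 row 1 — prev 1 → HIT
13: bank 6 row 2 — prev 2 → HIT

CLASS = CONFLICT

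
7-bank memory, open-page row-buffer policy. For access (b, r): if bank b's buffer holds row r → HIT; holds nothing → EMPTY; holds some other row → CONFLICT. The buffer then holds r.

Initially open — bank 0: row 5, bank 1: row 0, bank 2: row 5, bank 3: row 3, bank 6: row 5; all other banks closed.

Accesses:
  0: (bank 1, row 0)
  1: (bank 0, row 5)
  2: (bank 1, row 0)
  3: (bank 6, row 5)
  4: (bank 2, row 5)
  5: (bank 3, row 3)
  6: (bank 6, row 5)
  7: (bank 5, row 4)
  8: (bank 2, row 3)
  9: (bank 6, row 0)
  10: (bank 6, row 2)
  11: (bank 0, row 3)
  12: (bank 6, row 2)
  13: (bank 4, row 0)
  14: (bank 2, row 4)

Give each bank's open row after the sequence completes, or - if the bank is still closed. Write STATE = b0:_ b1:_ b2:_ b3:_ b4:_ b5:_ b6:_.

#0 (1,0) H  (was 0)
#1 (0,5) H  (was 5)
#2 (1,0) H  (was 0)
#3 (6,5) H  (was 5)
#4 (2,5) H  (was 5)
#5 (3,3) H  (was 3)
#6 (6,5) H  (was 5)
#7 (5,4) E
#8 (2,3) C  (was 5)
#9 (6,0) C  (was 5)
#10 (6,2) C  (was 0)
#11 (0,3) C  (was 5)
#12 (6,2) H  (was 2)
#13 (4,0) E
#14 (2,4) C  (was 3)

STATE = b0:3 b1:0 b2:4 b3:3 b4:0 b5:4 b6:2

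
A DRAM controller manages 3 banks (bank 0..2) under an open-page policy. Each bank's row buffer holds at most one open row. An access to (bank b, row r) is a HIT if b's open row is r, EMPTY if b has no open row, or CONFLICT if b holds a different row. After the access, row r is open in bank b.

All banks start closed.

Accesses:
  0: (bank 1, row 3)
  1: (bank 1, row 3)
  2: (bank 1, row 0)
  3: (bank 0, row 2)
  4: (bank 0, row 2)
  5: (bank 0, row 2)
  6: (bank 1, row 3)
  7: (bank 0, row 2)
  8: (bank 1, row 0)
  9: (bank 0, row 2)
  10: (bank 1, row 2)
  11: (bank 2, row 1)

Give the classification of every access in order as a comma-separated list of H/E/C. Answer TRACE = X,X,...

#0 (1,3) E
#1 (1,3) H  (was 3)
#2 (1,0) C  (was 3)
#3 (0,2) E
#4 (0,2) H  (was 2)
#5 (0,2) H  (was 2)
#6 (1,3) C  (was 0)
#7 (0,2) H  (was 2)
#8 (1,0) C  (was 3)
#9 (0,2) H  (was 2)
#10 (1,2) C  (was 0)
#11 (2,1) E

TRACE = E,H,C,E,H,H,C,H,C,H,C,E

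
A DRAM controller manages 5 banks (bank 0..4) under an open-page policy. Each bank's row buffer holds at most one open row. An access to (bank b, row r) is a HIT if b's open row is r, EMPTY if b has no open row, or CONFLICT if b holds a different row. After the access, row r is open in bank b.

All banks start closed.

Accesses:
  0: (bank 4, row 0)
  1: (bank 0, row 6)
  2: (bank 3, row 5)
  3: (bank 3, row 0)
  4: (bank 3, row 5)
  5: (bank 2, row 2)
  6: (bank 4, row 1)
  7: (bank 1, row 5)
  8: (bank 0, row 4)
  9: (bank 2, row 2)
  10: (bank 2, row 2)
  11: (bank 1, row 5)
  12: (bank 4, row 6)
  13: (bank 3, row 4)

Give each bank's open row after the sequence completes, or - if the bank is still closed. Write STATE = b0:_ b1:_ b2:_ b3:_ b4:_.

0: bank 4 row 0 — prev None → EMPTY
1: bank 0 row 6 — prev None → EMPTY
2: bank 3 row 5 — prev None → EMPTY
3: bank 3 row 0 — prev 5 → CONFLICT
4: bank 3 row 5 — prev 0 → CONFLICT
5: bank 2 row 2 — prev None → EMPTY
6: bank 4 row 1 — prev 0 → CONFLICT
7: bank 1 row 5 — prev None → EMPTY
8: bank 0 row 4 — prev 6 → CONFLICT
9: bank 2 row 2 — prev 2 → HIT
10: bank 2 row 2 — prev 2 → HIT
11: bank 1 row 5 — prev 5 → HIT
12: bank 4 row 6 — prev 1 → CONFLICT
13: bank 3 row 4 — prev 5 → CONFLICT

STATE = b0:4 b1:5 b2:2 b3:4 b4:6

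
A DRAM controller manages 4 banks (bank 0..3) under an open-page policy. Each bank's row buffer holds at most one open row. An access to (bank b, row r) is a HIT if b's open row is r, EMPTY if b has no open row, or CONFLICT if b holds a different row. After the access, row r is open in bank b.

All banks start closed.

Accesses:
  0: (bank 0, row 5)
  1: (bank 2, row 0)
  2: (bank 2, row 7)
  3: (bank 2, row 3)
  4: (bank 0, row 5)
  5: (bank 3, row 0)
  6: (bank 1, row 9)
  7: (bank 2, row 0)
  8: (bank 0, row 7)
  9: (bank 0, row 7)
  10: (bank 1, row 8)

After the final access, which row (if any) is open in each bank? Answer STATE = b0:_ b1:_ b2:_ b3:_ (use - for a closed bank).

STATE = b0:7 b1:8 b2:0 b3:0

0: bank 0 row 5 — prev None → EMPTY
1: bank 2 row 0 — prev None → EMPTY
2: bank 2 row 7 — prev 0 → CONFLICT
3: bank 2 row 3 — prev 7 → CONFLICT
4: bank 0 row 5 — prev 5 → HIT
5: bank 3 row 0 — prev None → EMPTY
6: bank 1 row 9 — prev None → EMPTY
7: bank 2 row 0 — prev 3 → CONFLICT
8: bank 0 row 7 — prev 5 → CONFLICT
9: bank 0 row 7 — prev 7 → HIT
10: bank 1 row 8 — prev 9 → CONFLICT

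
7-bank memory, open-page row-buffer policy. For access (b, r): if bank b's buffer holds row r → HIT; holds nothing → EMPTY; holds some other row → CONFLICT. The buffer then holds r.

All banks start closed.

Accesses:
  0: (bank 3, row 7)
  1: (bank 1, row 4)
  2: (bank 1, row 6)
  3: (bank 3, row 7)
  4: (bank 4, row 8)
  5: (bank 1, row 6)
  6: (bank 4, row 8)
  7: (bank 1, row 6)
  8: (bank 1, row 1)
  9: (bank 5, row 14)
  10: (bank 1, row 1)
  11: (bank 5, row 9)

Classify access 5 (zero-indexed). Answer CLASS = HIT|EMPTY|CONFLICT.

CLASS = HIT

step 0: bank3 None->7 [EMPTY]
step 1: bank1 None->4 [EMPTY]
step 2: bank1 4->6 [CONFLICT]
step 3: bank3 7->7 [HIT]
step 4: bank4 None->8 [EMPTY]
step 5: bank1 6->6 [HIT]
step 6: bank4 8->8 [HIT]
step 7: bank1 6->6 [HIT]
step 8: bank1 6->1 [CONFLICT]
step 9: bank5 None->14 [EMPTY]
step 10: bank1 1->1 [HIT]
step 11: bank5 14->9 [CONFLICT]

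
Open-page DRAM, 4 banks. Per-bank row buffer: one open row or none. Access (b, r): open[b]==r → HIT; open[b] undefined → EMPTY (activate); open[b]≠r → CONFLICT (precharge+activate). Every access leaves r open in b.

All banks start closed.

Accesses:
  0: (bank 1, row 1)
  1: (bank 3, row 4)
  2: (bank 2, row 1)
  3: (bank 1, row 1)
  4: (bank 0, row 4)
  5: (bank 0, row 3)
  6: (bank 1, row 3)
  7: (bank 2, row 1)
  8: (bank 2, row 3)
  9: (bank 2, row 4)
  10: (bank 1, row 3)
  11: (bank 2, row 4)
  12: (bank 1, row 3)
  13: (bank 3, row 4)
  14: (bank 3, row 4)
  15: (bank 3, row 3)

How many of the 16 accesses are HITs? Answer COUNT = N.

COUNT = 7

  [0] b1 r1: no row ⇒ E
  [1] b3 r4: no row ⇒ E
  [2] b2 r1: no row ⇒ E
  [3] b1 r1: had r1 ⇒ H
  [4] b0 r4: no row ⇒ E
  [5] b0 r3: had r4 ⇒ C
  [6] b1 r3: had r1 ⇒ C
  [7] b2 r1: had r1 ⇒ H
  [8] b2 r3: had r1 ⇒ C
  [9] b2 r4: had r3 ⇒ C
  [10] b1 r3: had r3 ⇒ H
  [11] b2 r4: had r4 ⇒ H
  [12] b1 r3: had r3 ⇒ H
  [13] b3 r4: had r4 ⇒ H
  [14] b3 r4: had r4 ⇒ H
  [15] b3 r3: had r4 ⇒ C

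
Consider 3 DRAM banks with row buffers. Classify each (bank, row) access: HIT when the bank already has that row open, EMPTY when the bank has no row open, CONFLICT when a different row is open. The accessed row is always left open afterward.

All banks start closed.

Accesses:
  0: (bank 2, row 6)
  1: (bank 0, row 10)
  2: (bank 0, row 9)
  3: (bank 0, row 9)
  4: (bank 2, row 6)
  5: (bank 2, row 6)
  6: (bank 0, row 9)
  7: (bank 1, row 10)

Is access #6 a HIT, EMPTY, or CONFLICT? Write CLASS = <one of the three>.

CLASS = HIT

step 0: bank2 None->6 [EMPTY]
step 1: bank0 None->10 [EMPTY]
step 2: bank0 10->9 [CONFLICT]
step 3: bank0 9->9 [HIT]
step 4: bank2 6->6 [HIT]
step 5: bank2 6->6 [HIT]
step 6: bank0 9->9 [HIT]
step 7: bank1 None->10 [EMPTY]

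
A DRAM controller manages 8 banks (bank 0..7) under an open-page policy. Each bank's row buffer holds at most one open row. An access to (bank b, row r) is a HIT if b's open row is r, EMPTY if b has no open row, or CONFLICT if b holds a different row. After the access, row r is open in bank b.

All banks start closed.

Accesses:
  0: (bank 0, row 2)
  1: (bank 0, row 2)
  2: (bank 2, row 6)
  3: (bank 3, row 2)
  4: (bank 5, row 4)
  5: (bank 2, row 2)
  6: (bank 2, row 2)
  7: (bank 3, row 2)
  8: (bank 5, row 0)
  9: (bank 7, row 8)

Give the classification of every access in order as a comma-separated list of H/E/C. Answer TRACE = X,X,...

0: bank 0 row 2 — prev None → EMPTY
1: bank 0 row 2 — prev 2 → HIT
2: bank 2 row 6 — prev None → EMPTY
3: bank 3 row 2 — prev None → EMPTY
4: bank 5 row 4 — prev None → EMPTY
5: bank 2 row 2 — prev 6 → CONFLICT
6: bank 2 row 2 — prev 2 → HIT
7: bank 3 row 2 — prev 2 → HIT
8: bank 5 row 0 — prev 4 → CONFLICT
9: bank 7 row 8 — prev None → EMPTY

TRACE = E,H,E,E,E,C,H,H,C,E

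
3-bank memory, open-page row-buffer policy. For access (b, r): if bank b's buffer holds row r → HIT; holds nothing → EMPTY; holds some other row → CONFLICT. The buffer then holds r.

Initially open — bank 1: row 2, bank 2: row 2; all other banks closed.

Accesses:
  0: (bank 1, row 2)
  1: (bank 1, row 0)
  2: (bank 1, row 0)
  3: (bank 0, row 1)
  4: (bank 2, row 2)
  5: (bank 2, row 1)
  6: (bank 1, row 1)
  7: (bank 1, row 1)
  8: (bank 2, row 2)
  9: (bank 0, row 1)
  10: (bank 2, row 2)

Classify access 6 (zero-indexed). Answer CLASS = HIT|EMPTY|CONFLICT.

#0 (1,2) H  (was 2)
#1 (1,0) C  (was 2)
#2 (1,0) H  (was 0)
#3 (0,1) E
#4 (2,2) H  (was 2)
#5 (2,1) C  (was 2)
#6 (1,1) C  (was 0)
#7 (1,1) H  (was 1)
#8 (2,2) C  (was 1)
#9 (0,1) H  (was 1)
#10 (2,2) H  (was 2)

CLASS = CONFLICT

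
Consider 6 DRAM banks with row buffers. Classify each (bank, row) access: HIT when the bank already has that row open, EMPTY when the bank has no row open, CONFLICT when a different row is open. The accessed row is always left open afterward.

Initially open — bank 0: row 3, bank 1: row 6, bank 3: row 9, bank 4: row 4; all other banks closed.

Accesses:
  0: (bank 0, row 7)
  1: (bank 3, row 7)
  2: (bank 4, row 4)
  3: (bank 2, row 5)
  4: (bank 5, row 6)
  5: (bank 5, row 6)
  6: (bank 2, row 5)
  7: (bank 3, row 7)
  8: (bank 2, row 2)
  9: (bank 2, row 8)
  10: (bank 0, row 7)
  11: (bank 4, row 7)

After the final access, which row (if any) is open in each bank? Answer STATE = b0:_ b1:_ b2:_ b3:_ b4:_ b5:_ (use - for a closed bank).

step 0: bank0 3->7 [CONFLICT]
step 1: bank3 9->7 [CONFLICT]
step 2: bank4 4->4 [HIT]
step 3: bank2 None->5 [EMPTY]
step 4: bank5 None->6 [EMPTY]
step 5: bank5 6->6 [HIT]
step 6: bank2 5->5 [HIT]
step 7: bank3 7->7 [HIT]
step 8: bank2 5->2 [CONFLICT]
step 9: bank2 2->8 [CONFLICT]
step 10: bank0 7->7 [HIT]
step 11: bank4 4->7 [CONFLICT]

STATE = b0:7 b1:6 b2:8 b3:7 b4:7 b5:6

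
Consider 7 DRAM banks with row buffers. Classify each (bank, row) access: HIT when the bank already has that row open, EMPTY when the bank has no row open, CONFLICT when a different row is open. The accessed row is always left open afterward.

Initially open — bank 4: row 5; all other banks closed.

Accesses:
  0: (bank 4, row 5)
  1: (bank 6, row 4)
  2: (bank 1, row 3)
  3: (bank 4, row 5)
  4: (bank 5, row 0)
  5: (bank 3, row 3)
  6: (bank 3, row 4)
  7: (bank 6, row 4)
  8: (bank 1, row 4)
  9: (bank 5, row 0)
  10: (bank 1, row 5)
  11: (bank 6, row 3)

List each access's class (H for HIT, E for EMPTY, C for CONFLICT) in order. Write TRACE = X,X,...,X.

TRACE = H,E,E,H,E,E,C,H,C,H,C,C

0: bank 4 row 5 — prev 5 → HIT
1: bank 6 row 4 — prev None → EMPTY
2: bank 1 row 3 — prev None → EMPTY
3: bank 4 row 5 — prev 5 → HIT
4: bank 5 row 0 — prev None → EMPTY
5: bank 3 row 3 — prev None → EMPTY
6: bank 3 row 4 — prev 3 → CONFLICT
7: bank 6 row 4 — prev 4 → HIT
8: bank 1 row 4 — prev 3 → CONFLICT
9: bank 5 row 0 — prev 0 → HIT
10: bank 1 row 5 — prev 4 → CONFLICT
11: bank 6 row 3 — prev 4 → CONFLICT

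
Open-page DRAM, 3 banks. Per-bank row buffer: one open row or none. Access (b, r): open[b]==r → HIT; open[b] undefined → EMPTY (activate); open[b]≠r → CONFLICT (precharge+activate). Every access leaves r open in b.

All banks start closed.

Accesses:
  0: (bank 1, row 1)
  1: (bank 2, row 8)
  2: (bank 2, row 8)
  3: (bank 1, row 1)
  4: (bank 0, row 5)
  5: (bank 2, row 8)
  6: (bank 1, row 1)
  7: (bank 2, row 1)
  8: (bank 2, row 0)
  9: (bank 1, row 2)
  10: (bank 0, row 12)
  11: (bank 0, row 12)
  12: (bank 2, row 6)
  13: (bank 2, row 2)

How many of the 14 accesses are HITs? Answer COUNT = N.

COUNT = 5

#0 (1,1) E
#1 (2,8) E
#2 (2,8) H  (was 8)
#3 (1,1) H  (was 1)
#4 (0,5) E
#5 (2,8) H  (was 8)
#6 (1,1) H  (was 1)
#7 (2,1) C  (was 8)
#8 (2,0) C  (was 1)
#9 (1,2) C  (was 1)
#10 (0,12) C  (was 5)
#11 (0,12) H  (was 12)
#12 (2,6) C  (was 0)
#13 (2,2) C  (was 6)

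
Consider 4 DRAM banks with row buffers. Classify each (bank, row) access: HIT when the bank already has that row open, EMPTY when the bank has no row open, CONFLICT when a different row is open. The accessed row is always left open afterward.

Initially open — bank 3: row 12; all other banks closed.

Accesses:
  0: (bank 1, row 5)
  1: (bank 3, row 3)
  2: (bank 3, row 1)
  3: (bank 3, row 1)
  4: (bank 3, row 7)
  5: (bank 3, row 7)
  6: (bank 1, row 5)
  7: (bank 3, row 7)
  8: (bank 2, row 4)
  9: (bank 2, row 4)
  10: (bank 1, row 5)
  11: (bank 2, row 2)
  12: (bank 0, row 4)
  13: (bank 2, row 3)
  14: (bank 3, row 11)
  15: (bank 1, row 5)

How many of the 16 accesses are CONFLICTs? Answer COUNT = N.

0: bank 1 row 5 — prev None → EMPTY
1: bank 3 row 3 — prev 12 → CONFLICT
2: bank 3 row 1 — prev 3 → CONFLICT
3: bank 3 row 1 — prev 1 → HIT
4: bank 3 row 7 — prev 1 → CONFLICT
5: bank 3 row 7 — prev 7 → HIT
6: bank 1 row 5 — prev 5 → HIT
7: bank 3 row 7 — prev 7 → HIT
8: bank 2 row 4 — prev None → EMPTY
9: bank 2 row 4 — prev 4 → HIT
10: bank 1 row 5 — prev 5 → HIT
11: bank 2 row 2 — prev 4 → CONFLICT
12: bank 0 row 4 — prev None → EMPTY
13: bank 2 row 3 — prev 2 → CONFLICT
14: bank 3 row 11 — prev 7 → CONFLICT
15: bank 1 row 5 — prev 5 → HIT

COUNT = 6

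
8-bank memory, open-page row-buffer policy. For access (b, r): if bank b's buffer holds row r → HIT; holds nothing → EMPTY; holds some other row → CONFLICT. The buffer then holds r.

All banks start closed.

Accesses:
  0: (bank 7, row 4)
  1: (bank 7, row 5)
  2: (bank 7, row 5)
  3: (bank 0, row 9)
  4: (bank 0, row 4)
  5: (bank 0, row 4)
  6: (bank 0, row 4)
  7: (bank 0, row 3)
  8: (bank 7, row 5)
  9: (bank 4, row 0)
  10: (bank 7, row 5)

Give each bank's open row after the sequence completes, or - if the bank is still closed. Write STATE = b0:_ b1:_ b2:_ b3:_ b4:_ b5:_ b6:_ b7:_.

STATE = b0:3 b1:- b2:- b3:- b4:0 b5:- b6:- b7:5

step 0: bank7 None->4 [EMPTY]
step 1: bank7 4->5 [CONFLICT]
step 2: bank7 5->5 [HIT]
step 3: bank0 None->9 [EMPTY]
step 4: bank0 9->4 [CONFLICT]
step 5: bank0 4->4 [HIT]
step 6: bank0 4->4 [HIT]
step 7: bank0 4->3 [CONFLICT]
step 8: bank7 5->5 [HIT]
step 9: bank4 None->0 [EMPTY]
step 10: bank7 5->5 [HIT]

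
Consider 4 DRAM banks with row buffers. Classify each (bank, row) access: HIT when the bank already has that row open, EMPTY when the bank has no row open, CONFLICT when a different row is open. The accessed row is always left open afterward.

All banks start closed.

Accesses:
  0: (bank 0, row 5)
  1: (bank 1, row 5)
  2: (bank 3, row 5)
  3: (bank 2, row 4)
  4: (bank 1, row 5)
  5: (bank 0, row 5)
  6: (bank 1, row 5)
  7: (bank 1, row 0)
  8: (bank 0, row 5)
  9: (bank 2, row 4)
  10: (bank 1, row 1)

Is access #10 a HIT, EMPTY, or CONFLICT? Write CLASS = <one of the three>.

CLASS = CONFLICT

  [0] b0 r5: no row ⇒ E
  [1] b1 r5: no row ⇒ E
  [2] b3 r5: no row ⇒ E
  [3] b2 r4: no row ⇒ E
  [4] b1 r5: had r5 ⇒ H
  [5] b0 r5: had r5 ⇒ H
  [6] b1 r5: had r5 ⇒ H
  [7] b1 r0: had r5 ⇒ C
  [8] b0 r5: had r5 ⇒ H
  [9] b2 r4: had r4 ⇒ H
  [10] b1 r1: had r0 ⇒ C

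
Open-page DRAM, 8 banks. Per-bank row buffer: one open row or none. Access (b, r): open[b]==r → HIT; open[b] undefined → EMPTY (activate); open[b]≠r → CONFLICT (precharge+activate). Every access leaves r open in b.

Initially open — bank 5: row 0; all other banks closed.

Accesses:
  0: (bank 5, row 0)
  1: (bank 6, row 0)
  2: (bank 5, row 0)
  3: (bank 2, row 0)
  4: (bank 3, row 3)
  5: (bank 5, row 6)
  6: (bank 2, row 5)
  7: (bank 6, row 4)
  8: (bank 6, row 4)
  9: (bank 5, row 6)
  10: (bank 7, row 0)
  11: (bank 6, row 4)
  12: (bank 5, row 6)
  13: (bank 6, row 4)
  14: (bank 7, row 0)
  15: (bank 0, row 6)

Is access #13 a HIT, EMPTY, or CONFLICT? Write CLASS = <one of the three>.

  [0] b5 r0: had r0 ⇒ H
  [1] b6 r0: no row ⇒ E
  [2] b5 r0: had r0 ⇒ H
  [3] b2 r0: no row ⇒ E
  [4] b3 r3: no row ⇒ E
  [5] b5 r6: had r0 ⇒ C
  [6] b2 r5: had r0 ⇒ C
  [7] b6 r4: had r0 ⇒ C
  [8] b6 r4: had r4 ⇒ H
  [9] b5 r6: had r6 ⇒ H
  [10] b7 r0: no row ⇒ E
  [11] b6 r4: had r4 ⇒ H
  [12] b5 r6: had r6 ⇒ H
  [13] b6 r4: had r4 ⇒ H
  [14] b7 r0: had r0 ⇒ H
  [15] b0 r6: no row ⇒ E

CLASS = HIT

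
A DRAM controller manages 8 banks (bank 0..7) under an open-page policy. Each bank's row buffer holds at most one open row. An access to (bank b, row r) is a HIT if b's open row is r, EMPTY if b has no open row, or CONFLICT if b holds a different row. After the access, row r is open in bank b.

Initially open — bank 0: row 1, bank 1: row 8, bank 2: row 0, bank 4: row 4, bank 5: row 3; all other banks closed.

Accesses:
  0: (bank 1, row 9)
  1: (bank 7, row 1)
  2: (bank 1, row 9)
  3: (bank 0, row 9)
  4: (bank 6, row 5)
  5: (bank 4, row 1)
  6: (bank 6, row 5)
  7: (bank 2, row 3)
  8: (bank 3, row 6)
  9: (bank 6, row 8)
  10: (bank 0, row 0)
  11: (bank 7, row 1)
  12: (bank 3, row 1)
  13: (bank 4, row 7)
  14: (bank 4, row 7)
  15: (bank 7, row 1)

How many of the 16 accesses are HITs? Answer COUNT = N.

COUNT = 5

0: bank 1 row 9 — prev 8 → CONFLICT
1: bank 7 row 1 — prev None → EMPTY
2: bank 1 row 9 — prev 9 → HIT
3: bank 0 row 9 — prev 1 → CONFLICT
4: bank 6 row 5 — prev None → EMPTY
5: bank 4 row 1 — prev 4 → CONFLICT
6: bank 6 row 5 — prev 5 → HIT
7: bank 2 row 3 — prev 0 → CONFLICT
8: bank 3 row 6 — prev None → EMPTY
9: bank 6 row 8 — prev 5 → CONFLICT
10: bank 0 row 0 — prev 9 → CONFLICT
11: bank 7 row 1 — prev 1 → HIT
12: bank 3 row 1 — prev 6 → CONFLICT
13: bank 4 row 7 — prev 1 → CONFLICT
14: bank 4 row 7 — prev 7 → HIT
15: bank 7 row 1 — prev 1 → HIT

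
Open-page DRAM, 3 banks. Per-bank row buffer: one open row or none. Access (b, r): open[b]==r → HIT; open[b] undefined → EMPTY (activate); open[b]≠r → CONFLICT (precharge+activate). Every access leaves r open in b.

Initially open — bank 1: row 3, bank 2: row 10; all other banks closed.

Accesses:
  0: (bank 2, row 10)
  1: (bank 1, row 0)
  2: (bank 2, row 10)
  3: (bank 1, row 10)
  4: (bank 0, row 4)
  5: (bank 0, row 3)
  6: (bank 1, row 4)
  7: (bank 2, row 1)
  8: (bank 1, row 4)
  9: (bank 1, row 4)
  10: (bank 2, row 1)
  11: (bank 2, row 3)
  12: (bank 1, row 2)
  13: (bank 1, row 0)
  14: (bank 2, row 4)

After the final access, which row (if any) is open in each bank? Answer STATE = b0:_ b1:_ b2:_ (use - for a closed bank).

  [0] b2 r10: had r10 ⇒ H
  [1] b1 r0: had r3 ⇒ C
  [2] b2 r10: had r10 ⇒ H
  [3] b1 r10: had r0 ⇒ C
  [4] b0 r4: no row ⇒ E
  [5] b0 r3: had r4 ⇒ C
  [6] b1 r4: had r10 ⇒ C
  [7] b2 r1: had r10 ⇒ C
  [8] b1 r4: had r4 ⇒ H
  [9] b1 r4: had r4 ⇒ H
  [10] b2 r1: had r1 ⇒ H
  [11] b2 r3: had r1 ⇒ C
  [12] b1 r2: had r4 ⇒ C
  [13] b1 r0: had r2 ⇒ C
  [14] b2 r4: had r3 ⇒ C

STATE = b0:3 b1:0 b2:4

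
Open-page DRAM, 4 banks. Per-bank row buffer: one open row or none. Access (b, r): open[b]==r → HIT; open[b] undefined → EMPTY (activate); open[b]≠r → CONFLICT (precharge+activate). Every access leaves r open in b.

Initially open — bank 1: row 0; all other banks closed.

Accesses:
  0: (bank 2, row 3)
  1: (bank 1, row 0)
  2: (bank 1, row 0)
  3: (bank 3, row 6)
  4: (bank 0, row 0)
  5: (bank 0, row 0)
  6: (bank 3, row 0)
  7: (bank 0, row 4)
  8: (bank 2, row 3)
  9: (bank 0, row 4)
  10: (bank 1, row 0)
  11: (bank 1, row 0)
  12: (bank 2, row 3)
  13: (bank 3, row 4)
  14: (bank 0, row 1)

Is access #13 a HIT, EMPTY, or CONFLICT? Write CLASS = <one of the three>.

0: bank 2 row 3 — prev None → EMPTY
1: bank 1 row 0 — prev 0 → HIT
2: bank 1 row 0 — prev 0 → HIT
3: bank 3 row 6 — prev None → EMPTY
4: bank 0 row 0 — prev None → EMPTY
5: bank 0 row 0 — prev 0 → HIT
6: bank 3 row 0 — prev 6 → CONFLICT
7: bank 0 row 4 — prev 0 → CONFLICT
8: bank 2 row 3 — prev 3 → HIT
9: bank 0 row 4 — prev 4 → HIT
10: bank 1 row 0 — prev 0 → HIT
11: bank 1 row 0 — prev 0 → HIT
12: bank 2 row 3 — prev 3 → HIT
13: bank 3 row 4 — prev 0 → CONFLICT
14: bank 0 row 1 — prev 4 → CONFLICT

CLASS = CONFLICT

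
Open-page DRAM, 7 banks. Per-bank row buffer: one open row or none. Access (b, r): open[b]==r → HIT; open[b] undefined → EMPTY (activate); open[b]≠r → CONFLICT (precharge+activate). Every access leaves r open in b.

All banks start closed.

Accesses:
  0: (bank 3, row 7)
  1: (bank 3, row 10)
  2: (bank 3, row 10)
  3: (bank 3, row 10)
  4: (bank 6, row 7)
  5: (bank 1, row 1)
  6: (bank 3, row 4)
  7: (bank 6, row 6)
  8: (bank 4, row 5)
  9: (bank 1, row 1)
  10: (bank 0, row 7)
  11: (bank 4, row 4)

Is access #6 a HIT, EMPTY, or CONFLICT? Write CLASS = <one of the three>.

CLASS = CONFLICT

0: bank 3 row 7 — prev None → EMPTY
1: bank 3 row 10 — prev 7 → CONFLICT
2: bank 3 row 10 — prev 10 → HIT
3: bank 3 row 10 — prev 10 → HIT
4: bank 6 row 7 — prev None → EMPTY
5: bank 1 row 1 — prev None → EMPTY
6: bank 3 row 4 — prev 10 → CONFLICT
7: bank 6 row 6 — prev 7 → CONFLICT
8: bank 4 row 5 — prev None → EMPTY
9: bank 1 row 1 — prev 1 → HIT
10: bank 0 row 7 — prev None → EMPTY
11: bank 4 row 4 — prev 5 → CONFLICT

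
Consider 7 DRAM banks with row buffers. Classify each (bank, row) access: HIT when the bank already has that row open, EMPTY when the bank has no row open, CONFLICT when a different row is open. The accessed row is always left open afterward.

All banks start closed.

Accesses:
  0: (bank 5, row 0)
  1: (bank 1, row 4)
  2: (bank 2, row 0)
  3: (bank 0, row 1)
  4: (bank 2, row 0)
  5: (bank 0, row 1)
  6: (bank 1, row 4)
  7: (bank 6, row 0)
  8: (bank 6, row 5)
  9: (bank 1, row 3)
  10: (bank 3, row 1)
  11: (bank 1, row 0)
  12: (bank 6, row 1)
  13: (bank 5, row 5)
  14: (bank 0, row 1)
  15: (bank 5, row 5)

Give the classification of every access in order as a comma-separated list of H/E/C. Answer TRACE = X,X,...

step 0: bank5 None->0 [EMPTY]
step 1: bank1 None->4 [EMPTY]
step 2: bank2 None->0 [EMPTY]
step 3: bank0 None->1 [EMPTY]
step 4: bank2 0->0 [HIT]
step 5: bank0 1->1 [HIT]
step 6: bank1 4->4 [HIT]
step 7: bank6 None->0 [EMPTY]
step 8: bank6 0->5 [CONFLICT]
step 9: bank1 4->3 [CONFLICT]
step 10: bank3 None->1 [EMPTY]
step 11: bank1 3->0 [CONFLICT]
step 12: bank6 5->1 [CONFLICT]
step 13: bank5 0->5 [CONFLICT]
step 14: bank0 1->1 [HIT]
step 15: bank5 5->5 [HIT]

TRACE = E,E,E,E,H,H,H,E,C,C,E,C,C,C,H,H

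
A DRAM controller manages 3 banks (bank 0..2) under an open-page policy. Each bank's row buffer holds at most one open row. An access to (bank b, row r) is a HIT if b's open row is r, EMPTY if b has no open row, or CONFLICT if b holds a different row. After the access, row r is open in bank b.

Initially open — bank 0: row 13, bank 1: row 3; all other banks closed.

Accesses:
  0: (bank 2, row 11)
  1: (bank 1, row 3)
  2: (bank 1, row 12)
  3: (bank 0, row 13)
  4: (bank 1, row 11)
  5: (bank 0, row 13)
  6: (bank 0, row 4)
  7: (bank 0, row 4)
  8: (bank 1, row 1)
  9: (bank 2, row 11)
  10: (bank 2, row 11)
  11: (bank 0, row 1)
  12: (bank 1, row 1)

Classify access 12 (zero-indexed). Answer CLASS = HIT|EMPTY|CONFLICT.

#0 (2,11) E
#1 (1,3) H  (was 3)
#2 (1,12) C  (was 3)
#3 (0,13) H  (was 13)
#4 (1,11) C  (was 12)
#5 (0,13) H  (was 13)
#6 (0,4) C  (was 13)
#7 (0,4) H  (was 4)
#8 (1,1) C  (was 11)
#9 (2,11) H  (was 11)
#10 (2,11) H  (was 11)
#11 (0,1) C  (was 4)
#12 (1,1) H  (was 1)

CLASS = HIT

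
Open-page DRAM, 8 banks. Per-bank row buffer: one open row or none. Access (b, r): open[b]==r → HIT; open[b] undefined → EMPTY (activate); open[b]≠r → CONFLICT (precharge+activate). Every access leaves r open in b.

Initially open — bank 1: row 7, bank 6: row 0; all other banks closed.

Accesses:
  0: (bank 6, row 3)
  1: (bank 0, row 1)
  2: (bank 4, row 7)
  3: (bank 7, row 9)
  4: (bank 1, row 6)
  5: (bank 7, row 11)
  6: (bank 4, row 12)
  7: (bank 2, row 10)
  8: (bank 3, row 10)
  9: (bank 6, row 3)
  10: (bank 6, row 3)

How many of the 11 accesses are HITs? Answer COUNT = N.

COUNT = 2

0: bank 6 row 3 — prev 0 → CONFLICT
1: bank 0 row 1 — prev None → EMPTY
2: bank 4 row 7 — prev None → EMPTY
3: bank 7 row 9 — prev None → EMPTY
4: bank 1 row 6 — prev 7 → CONFLICT
5: bank 7 row 11 — prev 9 → CONFLICT
6: bank 4 row 12 — prev 7 → CONFLICT
7: bank 2 row 10 — prev None → EMPTY
8: bank 3 row 10 — prev None → EMPTY
9: bank 6 row 3 — prev 3 → HIT
10: bank 6 row 3 — prev 3 → HIT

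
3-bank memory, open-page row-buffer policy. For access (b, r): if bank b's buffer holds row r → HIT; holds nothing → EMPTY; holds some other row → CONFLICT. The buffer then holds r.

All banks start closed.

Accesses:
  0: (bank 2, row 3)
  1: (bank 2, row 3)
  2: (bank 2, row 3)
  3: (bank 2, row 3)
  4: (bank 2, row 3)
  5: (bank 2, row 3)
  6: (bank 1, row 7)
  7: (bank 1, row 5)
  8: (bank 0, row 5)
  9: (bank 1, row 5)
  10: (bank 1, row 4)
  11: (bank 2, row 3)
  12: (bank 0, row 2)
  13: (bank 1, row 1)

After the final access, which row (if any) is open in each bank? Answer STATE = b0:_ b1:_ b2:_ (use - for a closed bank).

#0 (2,3) E
#1 (2,3) H  (was 3)
#2 (2,3) H  (was 3)
#3 (2,3) H  (was 3)
#4 (2,3) H  (was 3)
#5 (2,3) H  (was 3)
#6 (1,7) E
#7 (1,5) C  (was 7)
#8 (0,5) E
#9 (1,5) H  (was 5)
#10 (1,4) C  (was 5)
#11 (2,3) H  (was 3)
#12 (0,2) C  (was 5)
#13 (1,1) C  (was 4)

STATE = b0:2 b1:1 b2:3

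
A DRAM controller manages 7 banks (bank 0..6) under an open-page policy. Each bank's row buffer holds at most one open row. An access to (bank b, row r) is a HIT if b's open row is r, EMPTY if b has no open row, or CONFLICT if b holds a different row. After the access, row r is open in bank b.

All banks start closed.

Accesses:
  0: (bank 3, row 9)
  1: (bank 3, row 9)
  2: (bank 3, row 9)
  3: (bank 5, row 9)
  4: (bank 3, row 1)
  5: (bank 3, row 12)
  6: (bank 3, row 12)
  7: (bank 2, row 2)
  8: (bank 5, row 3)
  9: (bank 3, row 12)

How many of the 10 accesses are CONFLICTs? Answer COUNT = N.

COUNT = 3

#0 (3,9) E
#1 (3,9) H  (was 9)
#2 (3,9) H  (was 9)
#3 (5,9) E
#4 (3,1) C  (was 9)
#5 (3,12) C  (was 1)
#6 (3,12) H  (was 12)
#7 (2,2) E
#8 (5,3) C  (was 9)
#9 (3,12) H  (was 12)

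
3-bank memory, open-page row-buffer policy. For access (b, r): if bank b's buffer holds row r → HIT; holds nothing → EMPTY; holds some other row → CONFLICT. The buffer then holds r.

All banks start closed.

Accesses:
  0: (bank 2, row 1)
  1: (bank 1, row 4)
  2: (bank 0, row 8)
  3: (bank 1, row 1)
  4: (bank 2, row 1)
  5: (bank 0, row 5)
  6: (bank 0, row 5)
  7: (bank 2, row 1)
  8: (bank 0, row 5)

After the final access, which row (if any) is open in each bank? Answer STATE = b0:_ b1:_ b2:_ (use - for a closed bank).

  [0] b2 r1: no row ⇒ E
  [1] b1 r4: no row ⇒ E
  [2] b0 r8: no row ⇒ E
  [3] b1 r1: had r4 ⇒ C
  [4] b2 r1: had r1 ⇒ H
  [5] b0 r5: had r8 ⇒ C
  [6] b0 r5: had r5 ⇒ H
  [7] b2 r1: had r1 ⇒ H
  [8] b0 r5: had r5 ⇒ H

STATE = b0:5 b1:1 b2:1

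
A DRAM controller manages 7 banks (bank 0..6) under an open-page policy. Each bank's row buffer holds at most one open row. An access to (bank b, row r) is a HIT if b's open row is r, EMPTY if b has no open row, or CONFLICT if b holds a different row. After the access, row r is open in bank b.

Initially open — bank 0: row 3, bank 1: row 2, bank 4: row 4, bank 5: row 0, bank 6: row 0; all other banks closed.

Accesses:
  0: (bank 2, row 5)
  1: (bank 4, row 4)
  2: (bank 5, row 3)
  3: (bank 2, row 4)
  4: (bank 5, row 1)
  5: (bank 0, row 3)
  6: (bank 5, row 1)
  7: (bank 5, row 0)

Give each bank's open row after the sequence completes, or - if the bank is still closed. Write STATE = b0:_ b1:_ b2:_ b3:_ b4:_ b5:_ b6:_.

STATE = b0:3 b1:2 b2:4 b3:- b4:4 b5:0 b6:0

step 0: bank2 None->5 [EMPTY]
step 1: bank4 4->4 [HIT]
step 2: bank5 0->3 [CONFLICT]
step 3: bank2 5->4 [CONFLICT]
step 4: bank5 3->1 [CONFLICT]
step 5: bank0 3->3 [HIT]
step 6: bank5 1->1 [HIT]
step 7: bank5 1->0 [CONFLICT]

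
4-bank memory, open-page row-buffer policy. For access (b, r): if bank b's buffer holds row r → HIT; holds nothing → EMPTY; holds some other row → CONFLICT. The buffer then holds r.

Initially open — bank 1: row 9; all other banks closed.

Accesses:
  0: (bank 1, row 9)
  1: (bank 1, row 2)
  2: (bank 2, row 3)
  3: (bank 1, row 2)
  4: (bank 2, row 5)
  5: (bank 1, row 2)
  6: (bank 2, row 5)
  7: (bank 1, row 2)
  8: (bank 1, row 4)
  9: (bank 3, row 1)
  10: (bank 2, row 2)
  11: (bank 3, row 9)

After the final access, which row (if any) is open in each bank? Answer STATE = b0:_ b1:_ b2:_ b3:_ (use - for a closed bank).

step 0: bank1 9->9 [HIT]
step 1: bank1 9->2 [CONFLICT]
step 2: bank2 None->3 [EMPTY]
step 3: bank1 2->2 [HIT]
step 4: bank2 3->5 [CONFLICT]
step 5: bank1 2->2 [HIT]
step 6: bank2 5->5 [HIT]
step 7: bank1 2->2 [HIT]
step 8: bank1 2->4 [CONFLICT]
step 9: bank3 None->1 [EMPTY]
step 10: bank2 5->2 [CONFLICT]
step 11: bank3 1->9 [CONFLICT]

STATE = b0:- b1:4 b2:2 b3:9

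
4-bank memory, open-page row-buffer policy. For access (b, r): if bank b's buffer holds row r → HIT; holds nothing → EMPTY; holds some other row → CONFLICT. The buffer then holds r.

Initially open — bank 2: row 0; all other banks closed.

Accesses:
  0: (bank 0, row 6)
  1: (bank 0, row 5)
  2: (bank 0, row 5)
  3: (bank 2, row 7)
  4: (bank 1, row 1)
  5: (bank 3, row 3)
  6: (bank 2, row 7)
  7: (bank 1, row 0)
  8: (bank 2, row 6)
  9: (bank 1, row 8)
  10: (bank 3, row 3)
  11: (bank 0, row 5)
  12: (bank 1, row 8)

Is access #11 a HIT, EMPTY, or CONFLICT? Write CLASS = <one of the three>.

step 0: bank0 None->6 [EMPTY]
step 1: bank0 6->5 [CONFLICT]
step 2: bank0 5->5 [HIT]
step 3: bank2 0->7 [CONFLICT]
step 4: bank1 None->1 [EMPTY]
step 5: bank3 None->3 [EMPTY]
step 6: bank2 7->7 [HIT]
step 7: bank1 1->0 [CONFLICT]
step 8: bank2 7->6 [CONFLICT]
step 9: bank1 0->8 [CONFLICT]
step 10: bank3 3->3 [HIT]
step 11: bank0 5->5 [HIT]
step 12: bank1 8->8 [HIT]

CLASS = HIT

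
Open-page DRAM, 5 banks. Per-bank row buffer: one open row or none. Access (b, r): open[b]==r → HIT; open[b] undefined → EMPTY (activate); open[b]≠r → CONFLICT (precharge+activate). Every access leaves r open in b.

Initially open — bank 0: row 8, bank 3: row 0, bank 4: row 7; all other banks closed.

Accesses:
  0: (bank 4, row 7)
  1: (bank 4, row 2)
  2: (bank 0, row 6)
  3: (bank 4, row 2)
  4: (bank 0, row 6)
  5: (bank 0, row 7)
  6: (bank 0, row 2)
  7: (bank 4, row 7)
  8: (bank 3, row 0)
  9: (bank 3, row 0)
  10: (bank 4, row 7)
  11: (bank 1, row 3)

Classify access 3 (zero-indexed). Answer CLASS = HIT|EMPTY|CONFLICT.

0: bank 4 row 7 — prev 7 → HIT
1: bank 4 row 2 — prev 7 → CONFLICT
2: bank 0 row 6 — prev 8 → CONFLICT
3: bank 4 row 2 — prev 2 → HIT
4: bank 0 row 6 — prev 6 → HIT
5: bank 0 row 7 — prev 6 → CONFLICT
6: bank 0 row 2 — prev 7 → CONFLICT
7: bank 4 row 7 — prev 2 → CONFLICT
8: bank 3 row 0 — prev 0 → HIT
9: bank 3 row 0 — prev 0 → HIT
10: bank 4 row 7 — prev 7 → HIT
11: bank 1 row 3 — prev None → EMPTY

CLASS = HIT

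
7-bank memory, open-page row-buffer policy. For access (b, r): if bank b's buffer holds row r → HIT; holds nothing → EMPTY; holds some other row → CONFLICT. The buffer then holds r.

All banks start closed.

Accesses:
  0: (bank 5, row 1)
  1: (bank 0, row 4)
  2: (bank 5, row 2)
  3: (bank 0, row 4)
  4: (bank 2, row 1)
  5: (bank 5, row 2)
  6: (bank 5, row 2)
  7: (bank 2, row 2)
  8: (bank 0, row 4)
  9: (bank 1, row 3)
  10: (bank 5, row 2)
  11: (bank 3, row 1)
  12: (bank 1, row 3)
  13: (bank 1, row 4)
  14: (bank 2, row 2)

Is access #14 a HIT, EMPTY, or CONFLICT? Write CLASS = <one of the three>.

CLASS = HIT

0: bank 5 row 1 — prev None → EMPTY
1: bank 0 row 4 — prev None → EMPTY
2: bank 5 row 2 — prev 1 → CONFLICT
3: bank 0 row 4 — prev 4 → HIT
4: bank 2 row 1 — prev None → EMPTY
5: bank 5 row 2 — prev 2 → HIT
6: bank 5 row 2 — prev 2 → HIT
7: bank 2 row 2 — prev 1 → CONFLICT
8: bank 0 row 4 — prev 4 → HIT
9: bank 1 row 3 — prev None → EMPTY
10: bank 5 row 2 — prev 2 → HIT
11: bank 3 row 1 — prev None → EMPTY
12: bank 1 row 3 — prev 3 → HIT
13: bank 1 row 4 — prev 3 → CONFLICT
14: bank 2 row 2 — prev 2 → HIT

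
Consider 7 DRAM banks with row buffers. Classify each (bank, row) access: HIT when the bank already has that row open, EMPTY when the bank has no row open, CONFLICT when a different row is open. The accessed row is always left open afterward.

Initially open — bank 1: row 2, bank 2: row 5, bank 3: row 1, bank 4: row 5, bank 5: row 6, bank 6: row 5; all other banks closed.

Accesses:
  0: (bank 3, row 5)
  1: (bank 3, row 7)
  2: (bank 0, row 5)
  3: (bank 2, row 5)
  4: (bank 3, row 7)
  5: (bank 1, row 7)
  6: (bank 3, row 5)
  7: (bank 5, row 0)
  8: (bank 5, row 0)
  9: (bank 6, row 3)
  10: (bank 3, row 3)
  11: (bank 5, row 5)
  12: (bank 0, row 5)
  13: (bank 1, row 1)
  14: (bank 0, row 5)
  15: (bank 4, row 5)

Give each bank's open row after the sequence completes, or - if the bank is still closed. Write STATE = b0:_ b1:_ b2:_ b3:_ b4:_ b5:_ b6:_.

STATE = b0:5 b1:1 b2:5 b3:3 b4:5 b5:5 b6:3

0: bank 3 row 5 — prev 1 → CONFLICT
1: bank 3 row 7 — prev 5 → CONFLICT
2: bank 0 row 5 — prev None → EMPTY
3: bank 2 row 5 — prev 5 → HIT
4: bank 3 row 7 — prev 7 → HIT
5: bank 1 row 7 — prev 2 → CONFLICT
6: bank 3 row 5 — prev 7 → CONFLICT
7: bank 5 row 0 — prev 6 → CONFLICT
8: bank 5 row 0 — prev 0 → HIT
9: bank 6 row 3 — prev 5 → CONFLICT
10: bank 3 row 3 — prev 5 → CONFLICT
11: bank 5 row 5 — prev 0 → CONFLICT
12: bank 0 row 5 — prev 5 → HIT
13: bank 1 row 1 — prev 7 → CONFLICT
14: bank 0 row 5 — prev 5 → HIT
15: bank 4 row 5 — prev 5 → HIT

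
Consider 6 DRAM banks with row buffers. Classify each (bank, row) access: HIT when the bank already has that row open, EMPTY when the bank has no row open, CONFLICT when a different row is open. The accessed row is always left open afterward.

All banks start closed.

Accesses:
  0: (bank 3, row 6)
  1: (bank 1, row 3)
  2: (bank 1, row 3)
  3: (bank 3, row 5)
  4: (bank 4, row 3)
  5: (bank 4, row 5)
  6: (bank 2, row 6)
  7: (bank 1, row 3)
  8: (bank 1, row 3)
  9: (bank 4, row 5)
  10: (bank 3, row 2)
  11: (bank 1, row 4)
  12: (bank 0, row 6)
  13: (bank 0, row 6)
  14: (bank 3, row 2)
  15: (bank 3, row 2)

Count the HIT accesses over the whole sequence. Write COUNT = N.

  [0] b3 r6: no row ⇒ E
  [1] b1 r3: no row ⇒ E
  [2] b1 r3: had r3 ⇒ H
  [3] b3 r5: had r6 ⇒ C
  [4] b4 r3: no row ⇒ E
  [5] b4 r5: had r3 ⇒ C
  [6] b2 r6: no row ⇒ E
  [7] b1 r3: had r3 ⇒ H
  [8] b1 r3: had r3 ⇒ H
  [9] b4 r5: had r5 ⇒ H
  [10] b3 r2: had r5 ⇒ C
  [11] b1 r4: had r3 ⇒ C
  [12] b0 r6: no row ⇒ E
  [13] b0 r6: had r6 ⇒ H
  [14] b3 r2: had r2 ⇒ H
  [15] b3 r2: had r2 ⇒ H

COUNT = 7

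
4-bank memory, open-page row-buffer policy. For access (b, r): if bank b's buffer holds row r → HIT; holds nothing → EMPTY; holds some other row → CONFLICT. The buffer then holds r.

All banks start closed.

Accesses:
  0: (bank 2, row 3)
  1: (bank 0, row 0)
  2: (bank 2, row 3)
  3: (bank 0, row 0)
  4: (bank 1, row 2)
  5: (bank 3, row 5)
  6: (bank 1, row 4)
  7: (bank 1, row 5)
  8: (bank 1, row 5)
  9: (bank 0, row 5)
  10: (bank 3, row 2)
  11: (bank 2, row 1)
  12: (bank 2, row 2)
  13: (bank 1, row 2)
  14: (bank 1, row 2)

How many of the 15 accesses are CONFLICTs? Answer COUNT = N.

COUNT = 7

step 0: bank2 None->3 [EMPTY]
step 1: bank0 None->0 [EMPTY]
step 2: bank2 3->3 [HIT]
step 3: bank0 0->0 [HIT]
step 4: bank1 None->2 [EMPTY]
step 5: bank3 None->5 [EMPTY]
step 6: bank1 2->4 [CONFLICT]
step 7: bank1 4->5 [CONFLICT]
step 8: bank1 5->5 [HIT]
step 9: bank0 0->5 [CONFLICT]
step 10: bank3 5->2 [CONFLICT]
step 11: bank2 3->1 [CONFLICT]
step 12: bank2 1->2 [CONFLICT]
step 13: bank1 5->2 [CONFLICT]
step 14: bank1 2->2 [HIT]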